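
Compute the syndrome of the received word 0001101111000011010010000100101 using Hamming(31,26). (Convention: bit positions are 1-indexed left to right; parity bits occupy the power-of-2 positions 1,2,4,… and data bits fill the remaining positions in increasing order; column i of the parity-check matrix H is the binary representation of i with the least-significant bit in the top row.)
Syndrome s = H · r^T (mod 2), r = 0001101111000011010010000100101:
  s[0] = (1010101010101010101010101010101)·(0001101111000011010010000100101) mod 2 = 0+0+0+0+1+0+1+0+1+0+0+0+0+0+1+0+0+0+0+0+1+0+0+0+0+0+0+0+1+0+1 mod 2 = 1
  s[1] = (0110011001100110011001100110011)·(0001101111000011010010000100101) mod 2 = 0+0+0+0+0+0+1+0+0+1+0+0+0+0+1+0+0+1+0+0+0+0+0+0+0+1+0+0+0+0+1 mod 2 = 0
  s[2] = (0001111000011110000111100001111)·(0001101111000011010010000100101) mod 2 = 0+0+0+1+1+0+1+0+0+0+0+0+0+0+1+0+0+0+0+0+1+0+0+0+0+0+0+0+1+0+1 mod 2 = 1
  s[3] = (0000000111111110000000011111111)·(0001101111000011010010000100101) mod 2 = 0+0+0+0+0+0+0+1+1+1+0+0+0+0+1+0+0+0+0+0+0+0+0+0+0+1+0+0+1+0+1 mod 2 = 1
  s[4] = (0000000000000001111111111111111)·(0001101111000011010010000100101) mod 2 = 0+0+0+0+0+0+0+0+0+0+0+0+0+0+0+1+0+1+0+0+1+0+0+0+0+1+0+0+1+0+1 mod 2 = 0
Syndrome = 10110
Non-zero syndrome: error at position 13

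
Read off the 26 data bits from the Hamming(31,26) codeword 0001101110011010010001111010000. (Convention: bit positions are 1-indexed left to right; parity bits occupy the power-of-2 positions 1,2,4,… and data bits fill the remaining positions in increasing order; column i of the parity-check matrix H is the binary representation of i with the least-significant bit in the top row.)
Parity bits occupy power-of-2 positions; data bits are at positions {3,5,6,7,9,10,11,12,13,14,15,17,18,19,20,21,22,23,24,25,26,27,28,29,30,31} (1-indexed).
Extract: c[3]=0 c[5]=1 c[6]=0 c[7]=1 c[9]=1 c[10]=0 c[11]=0 c[12]=1 c[13]=1 c[14]=0 c[15]=1 c[17]=0 c[18]=1 c[19]=0 c[20]=0 c[21]=0 c[22]=1 c[23]=1 c[24]=1 c[25]=1 c[26]=0 c[27]=1 c[28]=0 c[29]=0 c[30]=0 c[31]=0
Data = 01011001101010001111010000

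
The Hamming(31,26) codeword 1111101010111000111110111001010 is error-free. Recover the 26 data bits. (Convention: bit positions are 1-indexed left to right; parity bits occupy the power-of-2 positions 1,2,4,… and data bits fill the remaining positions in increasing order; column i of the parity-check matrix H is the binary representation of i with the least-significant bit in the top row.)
Parity bits occupy power-of-2 positions; data bits are at positions {3,5,6,7,9,10,11,12,13,14,15,17,18,19,20,21,22,23,24,25,26,27,28,29,30,31} (1-indexed).
Extract: c[3]=1 c[5]=1 c[6]=0 c[7]=1 c[9]=1 c[10]=0 c[11]=1 c[12]=1 c[13]=1 c[14]=0 c[15]=0 c[17]=1 c[18]=1 c[19]=1 c[20]=1 c[21]=1 c[22]=0 c[23]=1 c[24]=1 c[25]=1 c[26]=0 c[27]=0 c[28]=1 c[29]=0 c[30]=1 c[31]=0
Data = 11011011100111110111001010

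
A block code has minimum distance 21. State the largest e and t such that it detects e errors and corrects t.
(a) Detection requires d_min ≥ e+1, so e ≤ d_min − 1 = 20.
(b) Correction requires d_min ≥ 2t+1, so t ≤ ⌊(d_min − 1)/2⌋ = ⌊20/2⌋ = 10.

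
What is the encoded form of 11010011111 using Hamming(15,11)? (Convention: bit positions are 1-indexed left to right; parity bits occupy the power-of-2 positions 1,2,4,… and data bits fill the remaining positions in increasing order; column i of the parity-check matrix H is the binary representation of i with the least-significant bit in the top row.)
Codeword c = d · G (mod 2), d = 11010011111:
  c[0] = d·G[:,0] = (11010011111)·(11011010101) mod 2 = 1+1+0+1+0+0+1+0+1+0+1 mod 2 = 0
  c[1] = d·G[:,1] = (11010011111)·(10110110011) mod 2 = 1+0+0+1+0+0+1+0+0+1+1 mod 2 = 1
  c[2] = d·G[:,2] = (11010011111)·(10000000000) mod 2 = 1+0+0+0+0+0+0+0+0+0+0 mod 2 = 1
  c[3] = d·G[:,3] = (11010011111)·(01110001111) mod 2 = 0+1+0+1+0+0+0+1+1+1+1 mod 2 = 0
  c[4] = d·G[:,4] = (11010011111)·(01000000000) mod 2 = 0+1+0+0+0+0+0+0+0+0+0 mod 2 = 1
  c[5] = d·G[:,5] = (11010011111)·(00100000000) mod 2 = 0+0+0+0+0+0+0+0+0+0+0 mod 2 = 0
  c[6] = d·G[:,6] = (11010011111)·(00010000000) mod 2 = 0+0+0+1+0+0+0+0+0+0+0 mod 2 = 1
  c[7] = d·G[:,7] = (11010011111)·(00001111111) mod 2 = 0+0+0+0+0+0+1+1+1+1+1 mod 2 = 1
  c[8] = d·G[:,8] = (11010011111)·(00001000000) mod 2 = 0+0+0+0+0+0+0+0+0+0+0 mod 2 = 0
  c[9] = d·G[:,9] = (11010011111)·(00000100000) mod 2 = 0+0+0+0+0+0+0+0+0+0+0 mod 2 = 0
  c[10] = d·G[:,10] = (11010011111)·(00000010000) mod 2 = 0+0+0+0+0+0+1+0+0+0+0 mod 2 = 1
  c[11] = d·G[:,11] = (11010011111)·(00000001000) mod 2 = 0+0+0+0+0+0+0+1+0+0+0 mod 2 = 1
  c[12] = d·G[:,12] = (11010011111)·(00000000100) mod 2 = 0+0+0+0+0+0+0+0+1+0+0 mod 2 = 1
  c[13] = d·G[:,13] = (11010011111)·(00000000010) mod 2 = 0+0+0+0+0+0+0+0+0+1+0 mod 2 = 1
  c[14] = d·G[:,14] = (11010011111)·(00000000001) mod 2 = 0+0+0+0+0+0+0+0+0+0+1 mod 2 = 1
Codeword = 011010110011111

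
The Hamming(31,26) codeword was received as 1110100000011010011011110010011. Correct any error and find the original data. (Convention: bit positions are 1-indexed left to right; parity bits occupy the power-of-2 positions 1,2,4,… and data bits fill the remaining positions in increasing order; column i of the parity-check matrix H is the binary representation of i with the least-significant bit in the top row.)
Syndrome s = H · r^T (mod 2), r = 1110100000011010011011110010011:
  s[0] = (1010101010101010101010101010101)·(1110100000011010011011110010011) mod 2 = 1+0+1+0+1+0+0+0+0+0+0+0+1+0+1+0+0+0+1+0+1+0+1+0+0+0+1+0+0+0+1 mod 2 = 0
  s[1] = (0110011001100110011001100110011)·(1110100000011010011011110010011) mod 2 = 0+1+1+0+0+0+0+0+0+0+0+0+0+0+1+0+0+1+1+0+0+1+1+0+0+0+1+0+0+1+1 mod 2 = 0
  s[2] = (0001111000011110000111100001111)·(1110100000011010011011110010011) mod 2 = 0+0+0+0+1+0+0+0+0+0+0+1+1+0+1+0+0+0+0+0+1+1+1+0+0+0+0+0+0+1+1 mod 2 = 1
  s[3] = (0000000111111110000000011111111)·(1110100000011010011011110010011) mod 2 = 0+0+0+0+0+0+0+0+0+0+0+1+1+0+1+0+0+0+0+0+0+0+0+1+0+0+1+0+0+1+1 mod 2 = 1
  s[4] = (0000000000000001111111111111111)·(1110100000011010011011110010011) mod 2 = 0+0+0+0+0+0+0+0+0+0+0+0+0+0+0+0+0+1+1+0+1+1+1+1+0+0+1+0+0+1+1 mod 2 = 1
Syndrome = 00111
Column 28 of H equals this syndrome → error at bit 28 (1-indexed).
Flip bit 28: 1110100000011010011011110010011 → 1110100000011010011011110011011
Extract data bits at positions {3,5,6,7,9,10,11,12,13,14,15,17,18,19,20,21,22,23,24,25,26,27,28,29,30,31}: 11000001101011011110011011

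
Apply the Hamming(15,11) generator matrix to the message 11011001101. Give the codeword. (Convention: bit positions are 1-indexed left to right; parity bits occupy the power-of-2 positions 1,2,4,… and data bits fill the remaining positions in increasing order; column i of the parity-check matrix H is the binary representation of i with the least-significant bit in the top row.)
Codeword c = d · G (mod 2), d = 11011001101:
  c[0] = d·G[:,0] = (11011001101)·(11011010101) mod 2 = 1+1+0+1+1+0+0+0+1+0+1 mod 2 = 0
  c[1] = d·G[:,1] = (11011001101)·(10110110011) mod 2 = 1+0+0+1+0+0+0+0+0+0+1 mod 2 = 1
  c[2] = d·G[:,2] = (11011001101)·(10000000000) mod 2 = 1+0+0+0+0+0+0+0+0+0+0 mod 2 = 1
  c[3] = d·G[:,3] = (11011001101)·(01110001111) mod 2 = 0+1+0+1+0+0+0+1+1+0+1 mod 2 = 1
  c[4] = d·G[:,4] = (11011001101)·(01000000000) mod 2 = 0+1+0+0+0+0+0+0+0+0+0 mod 2 = 1
  c[5] = d·G[:,5] = (11011001101)·(00100000000) mod 2 = 0+0+0+0+0+0+0+0+0+0+0 mod 2 = 0
  c[6] = d·G[:,6] = (11011001101)·(00010000000) mod 2 = 0+0+0+1+0+0+0+0+0+0+0 mod 2 = 1
  c[7] = d·G[:,7] = (11011001101)·(00001111111) mod 2 = 0+0+0+0+1+0+0+1+1+0+1 mod 2 = 0
  c[8] = d·G[:,8] = (11011001101)·(00001000000) mod 2 = 0+0+0+0+1+0+0+0+0+0+0 mod 2 = 1
  c[9] = d·G[:,9] = (11011001101)·(00000100000) mod 2 = 0+0+0+0+0+0+0+0+0+0+0 mod 2 = 0
  c[10] = d·G[:,10] = (11011001101)·(00000010000) mod 2 = 0+0+0+0+0+0+0+0+0+0+0 mod 2 = 0
  c[11] = d·G[:,11] = (11011001101)·(00000001000) mod 2 = 0+0+0+0+0+0+0+1+0+0+0 mod 2 = 1
  c[12] = d·G[:,12] = (11011001101)·(00000000100) mod 2 = 0+0+0+0+0+0+0+0+1+0+0 mod 2 = 1
  c[13] = d·G[:,13] = (11011001101)·(00000000010) mod 2 = 0+0+0+0+0+0+0+0+0+0+0 mod 2 = 0
  c[14] = d·G[:,14] = (11011001101)·(00000000001) mod 2 = 0+0+0+0+0+0+0+0+0+0+1 mod 2 = 1
Codeword = 011110101001101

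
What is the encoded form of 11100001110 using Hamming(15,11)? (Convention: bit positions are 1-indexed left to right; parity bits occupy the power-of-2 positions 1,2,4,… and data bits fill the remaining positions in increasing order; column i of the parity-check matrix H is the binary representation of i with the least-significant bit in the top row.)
Codeword c = d · G (mod 2), d = 11100001110:
  c[0] = d·G[:,0] = (11100001110)·(11011010101) mod 2 = 1+1+0+0+0+0+0+0+1+0+0 mod 2 = 1
  c[1] = d·G[:,1] = (11100001110)·(10110110011) mod 2 = 1+0+1+0+0+0+0+0+0+1+0 mod 2 = 1
  c[2] = d·G[:,2] = (11100001110)·(10000000000) mod 2 = 1+0+0+0+0+0+0+0+0+0+0 mod 2 = 1
  c[3] = d·G[:,3] = (11100001110)·(01110001111) mod 2 = 0+1+1+0+0+0+0+1+1+1+0 mod 2 = 1
  c[4] = d·G[:,4] = (11100001110)·(01000000000) mod 2 = 0+1+0+0+0+0+0+0+0+0+0 mod 2 = 1
  c[5] = d·G[:,5] = (11100001110)·(00100000000) mod 2 = 0+0+1+0+0+0+0+0+0+0+0 mod 2 = 1
  c[6] = d·G[:,6] = (11100001110)·(00010000000) mod 2 = 0+0+0+0+0+0+0+0+0+0+0 mod 2 = 0
  c[7] = d·G[:,7] = (11100001110)·(00001111111) mod 2 = 0+0+0+0+0+0+0+1+1+1+0 mod 2 = 1
  c[8] = d·G[:,8] = (11100001110)·(00001000000) mod 2 = 0+0+0+0+0+0+0+0+0+0+0 mod 2 = 0
  c[9] = d·G[:,9] = (11100001110)·(00000100000) mod 2 = 0+0+0+0+0+0+0+0+0+0+0 mod 2 = 0
  c[10] = d·G[:,10] = (11100001110)·(00000010000) mod 2 = 0+0+0+0+0+0+0+0+0+0+0 mod 2 = 0
  c[11] = d·G[:,11] = (11100001110)·(00000001000) mod 2 = 0+0+0+0+0+0+0+1+0+0+0 mod 2 = 1
  c[12] = d·G[:,12] = (11100001110)·(00000000100) mod 2 = 0+0+0+0+0+0+0+0+1+0+0 mod 2 = 1
  c[13] = d·G[:,13] = (11100001110)·(00000000010) mod 2 = 0+0+0+0+0+0+0+0+0+1+0 mod 2 = 1
  c[14] = d·G[:,14] = (11100001110)·(00000000001) mod 2 = 0+0+0+0+0+0+0+0+0+0+0 mod 2 = 0
Codeword = 111111010001110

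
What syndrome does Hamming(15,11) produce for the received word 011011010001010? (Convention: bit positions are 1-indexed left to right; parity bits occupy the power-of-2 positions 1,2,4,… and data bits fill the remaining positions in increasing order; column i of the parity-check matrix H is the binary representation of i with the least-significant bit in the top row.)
Syndrome s = H · r^T (mod 2), r = 011011010001010:
  s[0] = (101010101010101)·(011011010001010) mod 2 = 0+0+1+0+1+0+0+0+0+0+0+0+0+0+0 mod 2 = 0
  s[1] = (011001100110011)·(011011010001010) mod 2 = 0+1+1+0+0+1+0+0+0+0+0+0+0+1+0 mod 2 = 0
  s[2] = (000111100001111)·(011011010001010) mod 2 = 0+0+0+0+1+1+0+0+0+0+0+1+0+1+0 mod 2 = 0
  s[3] = (000000011111111)·(011011010001010) mod 2 = 0+0+0+0+0+0+0+1+0+0+0+1+0+1+0 mod 2 = 1
Syndrome = 0001
Non-zero syndrome: error at position 8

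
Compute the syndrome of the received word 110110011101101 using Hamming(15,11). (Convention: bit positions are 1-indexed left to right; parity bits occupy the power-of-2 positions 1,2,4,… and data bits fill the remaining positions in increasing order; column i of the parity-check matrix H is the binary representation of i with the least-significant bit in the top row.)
Syndrome s = H · r^T (mod 2), r = 110110011101101:
  s[0] = (101010101010101)·(110110011101101) mod 2 = 1+0+0+0+1+0+0+0+1+0+0+0+1+0+1 mod 2 = 1
  s[1] = (011001100110011)·(110110011101101) mod 2 = 0+1+0+0+0+0+0+0+0+1+0+0+0+0+1 mod 2 = 1
  s[2] = (000111100001111)·(110110011101101) mod 2 = 0+0+0+1+1+0+0+0+0+0+0+1+1+0+1 mod 2 = 1
  s[3] = (000000011111111)·(110110011101101) mod 2 = 0+0+0+0+0+0+0+1+1+1+0+1+1+0+1 mod 2 = 0
Syndrome = 1110
Non-zero syndrome: error at position 7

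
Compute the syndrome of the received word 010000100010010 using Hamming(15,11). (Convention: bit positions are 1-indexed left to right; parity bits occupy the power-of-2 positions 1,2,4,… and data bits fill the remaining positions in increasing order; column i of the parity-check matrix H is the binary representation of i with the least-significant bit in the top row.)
Syndrome s = H · r^T (mod 2), r = 010000100010010:
  s[0] = (101010101010101)·(010000100010010) mod 2 = 0+0+0+0+0+0+1+0+0+0+1+0+0+0+0 mod 2 = 0
  s[1] = (011001100110011)·(010000100010010) mod 2 = 0+1+0+0+0+0+1+0+0+0+1+0+0+1+0 mod 2 = 0
  s[2] = (000111100001111)·(010000100010010) mod 2 = 0+0+0+0+0+0+1+0+0+0+0+0+0+1+0 mod 2 = 0
  s[3] = (000000011111111)·(010000100010010) mod 2 = 0+0+0+0+0+0+0+0+0+0+1+0+0+1+0 mod 2 = 0
Syndrome = 0000
s = 0: no error detected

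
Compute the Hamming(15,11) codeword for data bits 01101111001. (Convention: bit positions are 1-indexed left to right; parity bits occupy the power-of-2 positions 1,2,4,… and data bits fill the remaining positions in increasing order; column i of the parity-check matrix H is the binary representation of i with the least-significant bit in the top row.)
Codeword c = d · G (mod 2), d = 01101111001:
  c[0] = d·G[:,0] = (01101111001)·(11011010101) mod 2 = 0+1+0+0+1+0+1+0+0+0+1 mod 2 = 0
  c[1] = d·G[:,1] = (01101111001)·(10110110011) mod 2 = 0+0+1+0+0+1+1+0+0+0+1 mod 2 = 0
  c[2] = d·G[:,2] = (01101111001)·(10000000000) mod 2 = 0+0+0+0+0+0+0+0+0+0+0 mod 2 = 0
  c[3] = d·G[:,3] = (01101111001)·(01110001111) mod 2 = 0+1+1+0+0+0+0+1+0+0+1 mod 2 = 0
  c[4] = d·G[:,4] = (01101111001)·(01000000000) mod 2 = 0+1+0+0+0+0+0+0+0+0+0 mod 2 = 1
  c[5] = d·G[:,5] = (01101111001)·(00100000000) mod 2 = 0+0+1+0+0+0+0+0+0+0+0 mod 2 = 1
  c[6] = d·G[:,6] = (01101111001)·(00010000000) mod 2 = 0+0+0+0+0+0+0+0+0+0+0 mod 2 = 0
  c[7] = d·G[:,7] = (01101111001)·(00001111111) mod 2 = 0+0+0+0+1+1+1+1+0+0+1 mod 2 = 1
  c[8] = d·G[:,8] = (01101111001)·(00001000000) mod 2 = 0+0+0+0+1+0+0+0+0+0+0 mod 2 = 1
  c[9] = d·G[:,9] = (01101111001)·(00000100000) mod 2 = 0+0+0+0+0+1+0+0+0+0+0 mod 2 = 1
  c[10] = d·G[:,10] = (01101111001)·(00000010000) mod 2 = 0+0+0+0+0+0+1+0+0+0+0 mod 2 = 1
  c[11] = d·G[:,11] = (01101111001)·(00000001000) mod 2 = 0+0+0+0+0+0+0+1+0+0+0 mod 2 = 1
  c[12] = d·G[:,12] = (01101111001)·(00000000100) mod 2 = 0+0+0+0+0+0+0+0+0+0+0 mod 2 = 0
  c[13] = d·G[:,13] = (01101111001)·(00000000010) mod 2 = 0+0+0+0+0+0+0+0+0+0+0 mod 2 = 0
  c[14] = d·G[:,14] = (01101111001)·(00000000001) mod 2 = 0+0+0+0+0+0+0+0+0+0+1 mod 2 = 1
Codeword = 000011011111001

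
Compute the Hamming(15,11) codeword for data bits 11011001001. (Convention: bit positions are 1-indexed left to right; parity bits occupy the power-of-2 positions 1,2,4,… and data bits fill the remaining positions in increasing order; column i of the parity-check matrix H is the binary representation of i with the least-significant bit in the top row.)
Codeword c = d · G (mod 2), d = 11011001001:
  c[0] = d·G[:,0] = (11011001001)·(11011010101) mod 2 = 1+1+0+1+1+0+0+0+0+0+1 mod 2 = 1
  c[1] = d·G[:,1] = (11011001001)·(10110110011) mod 2 = 1+0+0+1+0+0+0+0+0+0+1 mod 2 = 1
  c[2] = d·G[:,2] = (11011001001)·(10000000000) mod 2 = 1+0+0+0+0+0+0+0+0+0+0 mod 2 = 1
  c[3] = d·G[:,3] = (11011001001)·(01110001111) mod 2 = 0+1+0+1+0+0+0+1+0+0+1 mod 2 = 0
  c[4] = d·G[:,4] = (11011001001)·(01000000000) mod 2 = 0+1+0+0+0+0+0+0+0+0+0 mod 2 = 1
  c[5] = d·G[:,5] = (11011001001)·(00100000000) mod 2 = 0+0+0+0+0+0+0+0+0+0+0 mod 2 = 0
  c[6] = d·G[:,6] = (11011001001)·(00010000000) mod 2 = 0+0+0+1+0+0+0+0+0+0+0 mod 2 = 1
  c[7] = d·G[:,7] = (11011001001)·(00001111111) mod 2 = 0+0+0+0+1+0+0+1+0+0+1 mod 2 = 1
  c[8] = d·G[:,8] = (11011001001)·(00001000000) mod 2 = 0+0+0+0+1+0+0+0+0+0+0 mod 2 = 1
  c[9] = d·G[:,9] = (11011001001)·(00000100000) mod 2 = 0+0+0+0+0+0+0+0+0+0+0 mod 2 = 0
  c[10] = d·G[:,10] = (11011001001)·(00000010000) mod 2 = 0+0+0+0+0+0+0+0+0+0+0 mod 2 = 0
  c[11] = d·G[:,11] = (11011001001)·(00000001000) mod 2 = 0+0+0+0+0+0+0+1+0+0+0 mod 2 = 1
  c[12] = d·G[:,12] = (11011001001)·(00000000100) mod 2 = 0+0+0+0+0+0+0+0+0+0+0 mod 2 = 0
  c[13] = d·G[:,13] = (11011001001)·(00000000010) mod 2 = 0+0+0+0+0+0+0+0+0+0+0 mod 2 = 0
  c[14] = d·G[:,14] = (11011001001)·(00000000001) mod 2 = 0+0+0+0+0+0+0+0+0+0+1 mod 2 = 1
Codeword = 111010111001001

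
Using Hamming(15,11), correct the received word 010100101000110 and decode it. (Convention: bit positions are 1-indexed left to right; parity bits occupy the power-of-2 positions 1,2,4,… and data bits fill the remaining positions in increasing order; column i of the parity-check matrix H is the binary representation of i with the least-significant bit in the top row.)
Syndrome s = H · r^T (mod 2), r = 010100101000110:
  s[0] = (101010101010101)·(010100101000110) mod 2 = 0+0+0+0+0+0+1+0+1+0+0+0+1+0+0 mod 2 = 1
  s[1] = (011001100110011)·(010100101000110) mod 2 = 0+1+0+0+0+0+1+0+0+0+0+0+0+1+0 mod 2 = 1
  s[2] = (000111100001111)·(010100101000110) mod 2 = 0+0+0+1+0+0+1+0+0+0+0+0+1+1+0 mod 2 = 0
  s[3] = (000000011111111)·(010100101000110) mod 2 = 0+0+0+0+0+0+0+0+1+0+0+0+1+1+0 mod 2 = 1
Syndrome = 1101
Column 11 of H equals this syndrome → error at bit 11 (1-indexed).
Flip bit 11: 010100101000110 → 010100101010110
Extract data bits at positions {3,5,6,7,9,10,11,12,13,14,15}: 00011010110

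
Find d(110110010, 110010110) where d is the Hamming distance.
XOR = 000100100, count of 1s = 2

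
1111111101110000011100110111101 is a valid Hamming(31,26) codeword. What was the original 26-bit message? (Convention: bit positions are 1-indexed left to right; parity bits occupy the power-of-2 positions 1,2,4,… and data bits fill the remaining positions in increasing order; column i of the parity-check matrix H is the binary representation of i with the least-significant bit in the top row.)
Parity bits occupy power-of-2 positions; data bits are at positions {3,5,6,7,9,10,11,12,13,14,15,17,18,19,20,21,22,23,24,25,26,27,28,29,30,31} (1-indexed).
Extract: c[3]=1 c[5]=1 c[6]=1 c[7]=1 c[9]=0 c[10]=1 c[11]=1 c[12]=1 c[13]=0 c[14]=0 c[15]=0 c[17]=0 c[18]=1 c[19]=1 c[20]=1 c[21]=0 c[22]=0 c[23]=1 c[24]=1 c[25]=0 c[26]=1 c[27]=1 c[28]=1 c[29]=1 c[30]=0 c[31]=1
Data = 11110111000011100110111101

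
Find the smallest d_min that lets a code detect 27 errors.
Detecting e errors requires d_min ≥ e + 1 = 27 + 1 = 28.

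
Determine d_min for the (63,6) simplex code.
d_min = 32 (every nonzero codeword of the simplex code S_6 has weight 2^(r−1) = 32).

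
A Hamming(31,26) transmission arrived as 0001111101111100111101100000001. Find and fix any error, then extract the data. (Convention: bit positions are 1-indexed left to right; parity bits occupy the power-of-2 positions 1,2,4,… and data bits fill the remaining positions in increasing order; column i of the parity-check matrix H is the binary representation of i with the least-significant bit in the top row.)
Syndrome s = H · r^T (mod 2), r = 0001111101111100111101100000001:
  s[0] = (1010101010101010101010101010101)·(0001111101111100111101100000001) mod 2 = 0+0+0+0+1+0+1+0+0+0+1+0+1+0+0+0+1+0+1+0+0+0+1+0+0+0+0+0+0+0+1 mod 2 = 0
  s[1] = (0110011001100110011001100110011)·(0001111101111100111101100000001) mod 2 = 0+0+0+0+0+1+1+0+0+1+1+0+0+1+0+0+0+1+1+0+0+1+1+0+0+0+0+0+0+0+1 mod 2 = 0
  s[2] = (0001111000011110000111100001111)·(0001111101111100111101100000001) mod 2 = 0+0+0+1+1+1+1+0+0+0+0+1+1+1+0+0+0+0+0+1+0+1+1+0+0+0+0+0+0+0+1 mod 2 = 1
  s[3] = (0000000111111110000000011111111)·(0001111101111100111101100000001) mod 2 = 0+0+0+0+0+0+0+1+0+1+1+1+1+1+0+0+0+0+0+0+0+0+0+0+0+0+0+0+0+0+1 mod 2 = 1
  s[4] = (0000000000000001111111111111111)·(0001111101111100111101100000001) mod 2 = 0+0+0+0+0+0+0+0+0+0+0+0+0+0+0+0+1+1+1+1+0+1+1+0+0+0+0+0+0+0+1 mod 2 = 1
Syndrome = 00111
Column 28 of H equals this syndrome → error at bit 28 (1-indexed).
Flip bit 28: 0001111101111100111101100000001 → 0001111101111100111101100001001
Extract data bits at positions {3,5,6,7,9,10,11,12,13,14,15,17,18,19,20,21,22,23,24,25,26,27,28,29,30,31}: 01110111110111101100001001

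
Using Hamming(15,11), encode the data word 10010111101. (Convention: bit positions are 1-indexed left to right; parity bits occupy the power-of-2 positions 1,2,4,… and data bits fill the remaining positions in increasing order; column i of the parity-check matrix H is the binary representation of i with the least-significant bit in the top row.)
Codeword c = d · G (mod 2), d = 10010111101:
  c[0] = d·G[:,0] = (10010111101)·(11011010101) mod 2 = 1+0+0+1+0+0+1+0+1+0+1 mod 2 = 1
  c[1] = d·G[:,1] = (10010111101)·(10110110011) mod 2 = 1+0+0+1+0+1+1+0+0+0+1 mod 2 = 1
  c[2] = d·G[:,2] = (10010111101)·(10000000000) mod 2 = 1+0+0+0+0+0+0+0+0+0+0 mod 2 = 1
  c[3] = d·G[:,3] = (10010111101)·(01110001111) mod 2 = 0+0+0+1+0+0+0+1+1+0+1 mod 2 = 0
  c[4] = d·G[:,4] = (10010111101)·(01000000000) mod 2 = 0+0+0+0+0+0+0+0+0+0+0 mod 2 = 0
  c[5] = d·G[:,5] = (10010111101)·(00100000000) mod 2 = 0+0+0+0+0+0+0+0+0+0+0 mod 2 = 0
  c[6] = d·G[:,6] = (10010111101)·(00010000000) mod 2 = 0+0+0+1+0+0+0+0+0+0+0 mod 2 = 1
  c[7] = d·G[:,7] = (10010111101)·(00001111111) mod 2 = 0+0+0+0+0+1+1+1+1+0+1 mod 2 = 1
  c[8] = d·G[:,8] = (10010111101)·(00001000000) mod 2 = 0+0+0+0+0+0+0+0+0+0+0 mod 2 = 0
  c[9] = d·G[:,9] = (10010111101)·(00000100000) mod 2 = 0+0+0+0+0+1+0+0+0+0+0 mod 2 = 1
  c[10] = d·G[:,10] = (10010111101)·(00000010000) mod 2 = 0+0+0+0+0+0+1+0+0+0+0 mod 2 = 1
  c[11] = d·G[:,11] = (10010111101)·(00000001000) mod 2 = 0+0+0+0+0+0+0+1+0+0+0 mod 2 = 1
  c[12] = d·G[:,12] = (10010111101)·(00000000100) mod 2 = 0+0+0+0+0+0+0+0+1+0+0 mod 2 = 1
  c[13] = d·G[:,13] = (10010111101)·(00000000010) mod 2 = 0+0+0+0+0+0+0+0+0+0+0 mod 2 = 0
  c[14] = d·G[:,14] = (10010111101)·(00000000001) mod 2 = 0+0+0+0+0+0+0+0+0+0+1 mod 2 = 1
Codeword = 111000110111101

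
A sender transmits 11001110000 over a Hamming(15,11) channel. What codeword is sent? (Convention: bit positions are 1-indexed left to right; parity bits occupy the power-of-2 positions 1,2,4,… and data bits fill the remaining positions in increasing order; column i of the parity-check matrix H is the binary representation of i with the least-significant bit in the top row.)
Codeword c = d · G (mod 2), d = 11001110000:
  c[0] = d·G[:,0] = (11001110000)·(11011010101) mod 2 = 1+1+0+0+1+0+1+0+0+0+0 mod 2 = 0
  c[1] = d·G[:,1] = (11001110000)·(10110110011) mod 2 = 1+0+0+0+0+1+1+0+0+0+0 mod 2 = 1
  c[2] = d·G[:,2] = (11001110000)·(10000000000) mod 2 = 1+0+0+0+0+0+0+0+0+0+0 mod 2 = 1
  c[3] = d·G[:,3] = (11001110000)·(01110001111) mod 2 = 0+1+0+0+0+0+0+0+0+0+0 mod 2 = 1
  c[4] = d·G[:,4] = (11001110000)·(01000000000) mod 2 = 0+1+0+0+0+0+0+0+0+0+0 mod 2 = 1
  c[5] = d·G[:,5] = (11001110000)·(00100000000) mod 2 = 0+0+0+0+0+0+0+0+0+0+0 mod 2 = 0
  c[6] = d·G[:,6] = (11001110000)·(00010000000) mod 2 = 0+0+0+0+0+0+0+0+0+0+0 mod 2 = 0
  c[7] = d·G[:,7] = (11001110000)·(00001111111) mod 2 = 0+0+0+0+1+1+1+0+0+0+0 mod 2 = 1
  c[8] = d·G[:,8] = (11001110000)·(00001000000) mod 2 = 0+0+0+0+1+0+0+0+0+0+0 mod 2 = 1
  c[9] = d·G[:,9] = (11001110000)·(00000100000) mod 2 = 0+0+0+0+0+1+0+0+0+0+0 mod 2 = 1
  c[10] = d·G[:,10] = (11001110000)·(00000010000) mod 2 = 0+0+0+0+0+0+1+0+0+0+0 mod 2 = 1
  c[11] = d·G[:,11] = (11001110000)·(00000001000) mod 2 = 0+0+0+0+0+0+0+0+0+0+0 mod 2 = 0
  c[12] = d·G[:,12] = (11001110000)·(00000000100) mod 2 = 0+0+0+0+0+0+0+0+0+0+0 mod 2 = 0
  c[13] = d·G[:,13] = (11001110000)·(00000000010) mod 2 = 0+0+0+0+0+0+0+0+0+0+0 mod 2 = 0
  c[14] = d·G[:,14] = (11001110000)·(00000000001) mod 2 = 0+0+0+0+0+0+0+0+0+0+0 mod 2 = 0
Codeword = 011110011110000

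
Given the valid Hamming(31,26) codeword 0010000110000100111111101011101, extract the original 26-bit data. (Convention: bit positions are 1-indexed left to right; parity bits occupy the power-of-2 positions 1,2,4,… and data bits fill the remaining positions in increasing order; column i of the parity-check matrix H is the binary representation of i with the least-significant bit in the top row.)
Parity bits occupy power-of-2 positions; data bits are at positions {3,5,6,7,9,10,11,12,13,14,15,17,18,19,20,21,22,23,24,25,26,27,28,29,30,31} (1-indexed).
Extract: c[3]=1 c[5]=0 c[6]=0 c[7]=0 c[9]=1 c[10]=0 c[11]=0 c[12]=0 c[13]=0 c[14]=1 c[15]=0 c[17]=1 c[18]=1 c[19]=1 c[20]=1 c[21]=1 c[22]=1 c[23]=1 c[24]=0 c[25]=1 c[26]=0 c[27]=1 c[28]=1 c[29]=1 c[30]=0 c[31]=1
Data = 10001000010111111101011101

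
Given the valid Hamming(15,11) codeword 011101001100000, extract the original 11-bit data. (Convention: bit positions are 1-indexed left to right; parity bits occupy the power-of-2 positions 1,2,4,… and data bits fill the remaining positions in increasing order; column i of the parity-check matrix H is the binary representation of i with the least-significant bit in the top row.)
Parity bits occupy power-of-2 positions; data bits are at positions {3,5,6,7,9,10,11,12,13,14,15} (1-indexed).
Extract: c[3]=1 c[5]=0 c[6]=1 c[7]=0 c[9]=1 c[10]=1 c[11]=0 c[12]=0 c[13]=0 c[14]=0 c[15]=0
Data = 10101100000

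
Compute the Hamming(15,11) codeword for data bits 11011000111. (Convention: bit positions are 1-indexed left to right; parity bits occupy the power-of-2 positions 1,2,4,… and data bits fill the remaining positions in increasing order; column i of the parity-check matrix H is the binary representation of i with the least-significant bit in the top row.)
Codeword c = d · G (mod 2), d = 11011000111:
  c[0] = d·G[:,0] = (11011000111)·(11011010101) mod 2 = 1+1+0+1+1+0+0+0+1+0+1 mod 2 = 0
  c[1] = d·G[:,1] = (11011000111)·(10110110011) mod 2 = 1+0+0+1+0+0+0+0+0+1+1 mod 2 = 0
  c[2] = d·G[:,2] = (11011000111)·(10000000000) mod 2 = 1+0+0+0+0+0+0+0+0+0+0 mod 2 = 1
  c[3] = d·G[:,3] = (11011000111)·(01110001111) mod 2 = 0+1+0+1+0+0+0+0+1+1+1 mod 2 = 1
  c[4] = d·G[:,4] = (11011000111)·(01000000000) mod 2 = 0+1+0+0+0+0+0+0+0+0+0 mod 2 = 1
  c[5] = d·G[:,5] = (11011000111)·(00100000000) mod 2 = 0+0+0+0+0+0+0+0+0+0+0 mod 2 = 0
  c[6] = d·G[:,6] = (11011000111)·(00010000000) mod 2 = 0+0+0+1+0+0+0+0+0+0+0 mod 2 = 1
  c[7] = d·G[:,7] = (11011000111)·(00001111111) mod 2 = 0+0+0+0+1+0+0+0+1+1+1 mod 2 = 0
  c[8] = d·G[:,8] = (11011000111)·(00001000000) mod 2 = 0+0+0+0+1+0+0+0+0+0+0 mod 2 = 1
  c[9] = d·G[:,9] = (11011000111)·(00000100000) mod 2 = 0+0+0+0+0+0+0+0+0+0+0 mod 2 = 0
  c[10] = d·G[:,10] = (11011000111)·(00000010000) mod 2 = 0+0+0+0+0+0+0+0+0+0+0 mod 2 = 0
  c[11] = d·G[:,11] = (11011000111)·(00000001000) mod 2 = 0+0+0+0+0+0+0+0+0+0+0 mod 2 = 0
  c[12] = d·G[:,12] = (11011000111)·(00000000100) mod 2 = 0+0+0+0+0+0+0+0+1+0+0 mod 2 = 1
  c[13] = d·G[:,13] = (11011000111)·(00000000010) mod 2 = 0+0+0+0+0+0+0+0+0+1+0 mod 2 = 1
  c[14] = d·G[:,14] = (11011000111)·(00000000001) mod 2 = 0+0+0+0+0+0+0+0+0+0+1 mod 2 = 1
Codeword = 001110101000111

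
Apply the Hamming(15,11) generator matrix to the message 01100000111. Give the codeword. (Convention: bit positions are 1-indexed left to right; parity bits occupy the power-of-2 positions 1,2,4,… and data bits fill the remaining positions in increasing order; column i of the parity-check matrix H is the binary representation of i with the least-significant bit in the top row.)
Codeword c = d · G (mod 2), d = 01100000111:
  c[0] = d·G[:,0] = (01100000111)·(11011010101) mod 2 = 0+1+0+0+0+0+0+0+1+0+1 mod 2 = 1
  c[1] = d·G[:,1] = (01100000111)·(10110110011) mod 2 = 0+0+1+0+0+0+0+0+0+1+1 mod 2 = 1
  c[2] = d·G[:,2] = (01100000111)·(10000000000) mod 2 = 0+0+0+0+0+0+0+0+0+0+0 mod 2 = 0
  c[3] = d·G[:,3] = (01100000111)·(01110001111) mod 2 = 0+1+1+0+0+0+0+0+1+1+1 mod 2 = 1
  c[4] = d·G[:,4] = (01100000111)·(01000000000) mod 2 = 0+1+0+0+0+0+0+0+0+0+0 mod 2 = 1
  c[5] = d·G[:,5] = (01100000111)·(00100000000) mod 2 = 0+0+1+0+0+0+0+0+0+0+0 mod 2 = 1
  c[6] = d·G[:,6] = (01100000111)·(00010000000) mod 2 = 0+0+0+0+0+0+0+0+0+0+0 mod 2 = 0
  c[7] = d·G[:,7] = (01100000111)·(00001111111) mod 2 = 0+0+0+0+0+0+0+0+1+1+1 mod 2 = 1
  c[8] = d·G[:,8] = (01100000111)·(00001000000) mod 2 = 0+0+0+0+0+0+0+0+0+0+0 mod 2 = 0
  c[9] = d·G[:,9] = (01100000111)·(00000100000) mod 2 = 0+0+0+0+0+0+0+0+0+0+0 mod 2 = 0
  c[10] = d·G[:,10] = (01100000111)·(00000010000) mod 2 = 0+0+0+0+0+0+0+0+0+0+0 mod 2 = 0
  c[11] = d·G[:,11] = (01100000111)·(00000001000) mod 2 = 0+0+0+0+0+0+0+0+0+0+0 mod 2 = 0
  c[12] = d·G[:,12] = (01100000111)·(00000000100) mod 2 = 0+0+0+0+0+0+0+0+1+0+0 mod 2 = 1
  c[13] = d·G[:,13] = (01100000111)·(00000000010) mod 2 = 0+0+0+0+0+0+0+0+0+1+0 mod 2 = 1
  c[14] = d·G[:,14] = (01100000111)·(00000000001) mod 2 = 0+0+0+0+0+0+0+0+0+0+1 mod 2 = 1
Codeword = 110111010000111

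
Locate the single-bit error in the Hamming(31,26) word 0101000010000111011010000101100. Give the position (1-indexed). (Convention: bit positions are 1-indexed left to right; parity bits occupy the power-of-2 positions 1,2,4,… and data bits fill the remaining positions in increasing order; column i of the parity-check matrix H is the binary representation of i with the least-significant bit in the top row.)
Syndrome s = H · r^T (mod 2), r = 0101000010000111011010000101100:
  s[0] = (1010101010101010101010101010101)·(0101000010000111011010000101100) mod 2 = 0+0+0+0+0+0+0+0+1+0+0+0+0+0+1+0+0+0+1+0+1+0+0+0+0+0+0+0+1+0+0 mod 2 = 1
  s[1] = (0110011001100110011001100110011)·(0101000010000111011010000101100) mod 2 = 0+1+0+0+0+0+0+0+0+0+0+0+0+1+1+0+0+1+1+0+0+0+0+0+0+1+0+0+0+0+0 mod 2 = 0
  s[2] = (0001111000011110000111100001111)·(0101000010000111011010000101100) mod 2 = 0+0+0+1+0+0+0+0+0+0+0+0+0+1+1+0+0+0+0+0+1+0+0+0+0+0+0+1+1+0+0 mod 2 = 0
  s[3] = (0000000111111110000000011111111)·(0101000010000111011010000101100) mod 2 = 0+0+0+0+0+0+0+0+1+0+0+0+0+1+1+0+0+0+0+0+0+0+0+0+0+1+0+1+1+0+0 mod 2 = 0
  s[4] = (0000000000000001111111111111111)·(0101000010000111011010000101100) mod 2 = 0+0+0+0+0+0+0+0+0+0+0+0+0+0+0+1+0+1+1+0+1+0+0+0+0+1+0+1+1+0+0 mod 2 = 1
Syndrome = 10001
Column i of H is the binary representation of i, so the syndrome is the binary index of the flipped bit.
Read s = 10001 with s[0] as LSB: 1·2^0 + 0·2^1 + 0·2^2 + 0·2^3 + 1·2^4 = 17.
Error is at bit position 17.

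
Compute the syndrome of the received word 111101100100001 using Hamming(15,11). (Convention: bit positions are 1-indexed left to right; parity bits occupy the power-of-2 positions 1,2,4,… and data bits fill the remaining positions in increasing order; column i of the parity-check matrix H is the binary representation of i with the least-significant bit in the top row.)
Syndrome s = H · r^T (mod 2), r = 111101100100001:
  s[0] = (101010101010101)·(111101100100001) mod 2 = 1+0+1+0+0+0+1+0+0+0+0+0+0+0+1 mod 2 = 0
  s[1] = (011001100110011)·(111101100100001) mod 2 = 0+1+1+0+0+1+1+0+0+1+0+0+0+0+1 mod 2 = 0
  s[2] = (000111100001111)·(111101100100001) mod 2 = 0+0+0+1+0+1+1+0+0+0+0+0+0+0+1 mod 2 = 0
  s[3] = (000000011111111)·(111101100100001) mod 2 = 0+0+0+0+0+0+0+0+0+1+0+0+0+0+1 mod 2 = 0
Syndrome = 0000
s = 0: no error detected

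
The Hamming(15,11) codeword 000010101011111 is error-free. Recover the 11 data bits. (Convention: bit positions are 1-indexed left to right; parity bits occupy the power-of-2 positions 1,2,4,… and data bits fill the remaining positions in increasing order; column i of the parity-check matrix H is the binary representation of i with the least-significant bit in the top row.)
Parity bits occupy power-of-2 positions; data bits are at positions {3,5,6,7,9,10,11,12,13,14,15} (1-indexed).
Extract: c[3]=0 c[5]=1 c[6]=0 c[7]=1 c[9]=1 c[10]=0 c[11]=1 c[12]=1 c[13]=1 c[14]=1 c[15]=1
Data = 01011011111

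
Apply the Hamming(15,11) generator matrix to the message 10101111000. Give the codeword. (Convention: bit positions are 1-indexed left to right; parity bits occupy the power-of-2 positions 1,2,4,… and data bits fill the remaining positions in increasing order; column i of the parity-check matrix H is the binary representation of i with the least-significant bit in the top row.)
Codeword c = d · G (mod 2), d = 10101111000:
  c[0] = d·G[:,0] = (10101111000)·(11011010101) mod 2 = 1+0+0+0+1+0+1+0+0+0+0 mod 2 = 1
  c[1] = d·G[:,1] = (10101111000)·(10110110011) mod 2 = 1+0+1+0+0+1+1+0+0+0+0 mod 2 = 0
  c[2] = d·G[:,2] = (10101111000)·(10000000000) mod 2 = 1+0+0+0+0+0+0+0+0+0+0 mod 2 = 1
  c[3] = d·G[:,3] = (10101111000)·(01110001111) mod 2 = 0+0+1+0+0+0+0+1+0+0+0 mod 2 = 0
  c[4] = d·G[:,4] = (10101111000)·(01000000000) mod 2 = 0+0+0+0+0+0+0+0+0+0+0 mod 2 = 0
  c[5] = d·G[:,5] = (10101111000)·(00100000000) mod 2 = 0+0+1+0+0+0+0+0+0+0+0 mod 2 = 1
  c[6] = d·G[:,6] = (10101111000)·(00010000000) mod 2 = 0+0+0+0+0+0+0+0+0+0+0 mod 2 = 0
  c[7] = d·G[:,7] = (10101111000)·(00001111111) mod 2 = 0+0+0+0+1+1+1+1+0+0+0 mod 2 = 0
  c[8] = d·G[:,8] = (10101111000)·(00001000000) mod 2 = 0+0+0+0+1+0+0+0+0+0+0 mod 2 = 1
  c[9] = d·G[:,9] = (10101111000)·(00000100000) mod 2 = 0+0+0+0+0+1+0+0+0+0+0 mod 2 = 1
  c[10] = d·G[:,10] = (10101111000)·(00000010000) mod 2 = 0+0+0+0+0+0+1+0+0+0+0 mod 2 = 1
  c[11] = d·G[:,11] = (10101111000)·(00000001000) mod 2 = 0+0+0+0+0+0+0+1+0+0+0 mod 2 = 1
  c[12] = d·G[:,12] = (10101111000)·(00000000100) mod 2 = 0+0+0+0+0+0+0+0+0+0+0 mod 2 = 0
  c[13] = d·G[:,13] = (10101111000)·(00000000010) mod 2 = 0+0+0+0+0+0+0+0+0+0+0 mod 2 = 0
  c[14] = d·G[:,14] = (10101111000)·(00000000001) mod 2 = 0+0+0+0+0+0+0+0+0+0+0 mod 2 = 0
Codeword = 101001001111000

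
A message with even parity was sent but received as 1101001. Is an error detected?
Sum of received bits: 1+1+0+1+0+0+1 = 4; 4 mod 2 = 0. Result is 0 → no error detected.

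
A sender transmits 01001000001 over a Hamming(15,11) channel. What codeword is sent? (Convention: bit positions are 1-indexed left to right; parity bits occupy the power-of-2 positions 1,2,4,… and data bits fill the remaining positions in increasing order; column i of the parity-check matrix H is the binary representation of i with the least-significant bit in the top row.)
Codeword c = d · G (mod 2), d = 01001000001:
  c[0] = d·G[:,0] = (01001000001)·(11011010101) mod 2 = 0+1+0+0+1+0+0+0+0+0+1 mod 2 = 1
  c[1] = d·G[:,1] = (01001000001)·(10110110011) mod 2 = 0+0+0+0+0+0+0+0+0+0+1 mod 2 = 1
  c[2] = d·G[:,2] = (01001000001)·(10000000000) mod 2 = 0+0+0+0+0+0+0+0+0+0+0 mod 2 = 0
  c[3] = d·G[:,3] = (01001000001)·(01110001111) mod 2 = 0+1+0+0+0+0+0+0+0+0+1 mod 2 = 0
  c[4] = d·G[:,4] = (01001000001)·(01000000000) mod 2 = 0+1+0+0+0+0+0+0+0+0+0 mod 2 = 1
  c[5] = d·G[:,5] = (01001000001)·(00100000000) mod 2 = 0+0+0+0+0+0+0+0+0+0+0 mod 2 = 0
  c[6] = d·G[:,6] = (01001000001)·(00010000000) mod 2 = 0+0+0+0+0+0+0+0+0+0+0 mod 2 = 0
  c[7] = d·G[:,7] = (01001000001)·(00001111111) mod 2 = 0+0+0+0+1+0+0+0+0+0+1 mod 2 = 0
  c[8] = d·G[:,8] = (01001000001)·(00001000000) mod 2 = 0+0+0+0+1+0+0+0+0+0+0 mod 2 = 1
  c[9] = d·G[:,9] = (01001000001)·(00000100000) mod 2 = 0+0+0+0+0+0+0+0+0+0+0 mod 2 = 0
  c[10] = d·G[:,10] = (01001000001)·(00000010000) mod 2 = 0+0+0+0+0+0+0+0+0+0+0 mod 2 = 0
  c[11] = d·G[:,11] = (01001000001)·(00000001000) mod 2 = 0+0+0+0+0+0+0+0+0+0+0 mod 2 = 0
  c[12] = d·G[:,12] = (01001000001)·(00000000100) mod 2 = 0+0+0+0+0+0+0+0+0+0+0 mod 2 = 0
  c[13] = d·G[:,13] = (01001000001)·(00000000010) mod 2 = 0+0+0+0+0+0+0+0+0+0+0 mod 2 = 0
  c[14] = d·G[:,14] = (01001000001)·(00000000001) mod 2 = 0+0+0+0+0+0+0+0+0+0+1 mod 2 = 1
Codeword = 110010001000001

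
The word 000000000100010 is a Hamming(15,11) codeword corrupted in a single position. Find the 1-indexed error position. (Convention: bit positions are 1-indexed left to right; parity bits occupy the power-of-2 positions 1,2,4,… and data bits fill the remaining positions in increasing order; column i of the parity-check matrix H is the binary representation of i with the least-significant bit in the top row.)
Syndrome s = H · r^T (mod 2), r = 000000000100010:
  s[0] = (101010101010101)·(000000000100010) mod 2 = 0+0+0+0+0+0+0+0+0+0+0+0+0+0+0 mod 2 = 0
  s[1] = (011001100110011)·(000000000100010) mod 2 = 0+0+0+0+0+0+0+0+0+1+0+0+0+1+0 mod 2 = 0
  s[2] = (000111100001111)·(000000000100010) mod 2 = 0+0+0+0+0+0+0+0+0+0+0+0+0+1+0 mod 2 = 1
  s[3] = (000000011111111)·(000000000100010) mod 2 = 0+0+0+0+0+0+0+0+0+1+0+0+0+1+0 mod 2 = 0
Syndrome = 0010
Column i of H is the binary representation of i, so the syndrome is the binary index of the flipped bit.
Read s = 0010 with s[0] as LSB: 0·2^0 + 0·2^1 + 1·2^2 + 0·2^3 = 4.
Error is at bit position 4.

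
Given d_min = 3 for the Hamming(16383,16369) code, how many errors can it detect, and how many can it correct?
Detection only: up to d_min − 1 = 2 errors.
Correction: up to ⌊(d_min − 1)/2⌋ = ⌊2/2⌋ = 1 errors.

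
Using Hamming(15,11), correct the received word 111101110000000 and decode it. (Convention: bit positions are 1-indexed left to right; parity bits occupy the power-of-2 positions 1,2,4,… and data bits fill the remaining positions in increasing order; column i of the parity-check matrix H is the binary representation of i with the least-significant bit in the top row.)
Syndrome s = H · r^T (mod 2), r = 111101110000000:
  s[0] = (101010101010101)·(111101110000000) mod 2 = 1+0+1+0+0+0+1+0+0+0+0+0+0+0+0 mod 2 = 1
  s[1] = (011001100110011)·(111101110000000) mod 2 = 0+1+1+0+0+1+1+0+0+0+0+0+0+0+0 mod 2 = 0
  s[2] = (000111100001111)·(111101110000000) mod 2 = 0+0+0+1+0+1+1+0+0+0+0+0+0+0+0 mod 2 = 1
  s[3] = (000000011111111)·(111101110000000) mod 2 = 0+0+0+0+0+0+0+1+0+0+0+0+0+0+0 mod 2 = 1
Syndrome = 1011
Column 13 of H equals this syndrome → error at bit 13 (1-indexed).
Flip bit 13: 111101110000000 → 111101110000100
Extract data bits at positions {3,5,6,7,9,10,11,12,13,14,15}: 10110000100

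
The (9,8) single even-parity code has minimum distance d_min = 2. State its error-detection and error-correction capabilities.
Detection only: up to d_min − 1 = 1 errors.
Correction: up to ⌊(d_min − 1)/2⌋ = ⌊1/2⌋ = 0 errors.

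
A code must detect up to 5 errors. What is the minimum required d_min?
Detecting e errors requires d_min ≥ e + 1 = 5 + 1 = 6.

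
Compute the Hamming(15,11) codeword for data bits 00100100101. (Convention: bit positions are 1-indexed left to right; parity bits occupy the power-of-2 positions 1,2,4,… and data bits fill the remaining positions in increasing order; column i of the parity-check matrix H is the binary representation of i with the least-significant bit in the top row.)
Codeword c = d · G (mod 2), d = 00100100101:
  c[0] = d·G[:,0] = (00100100101)·(11011010101) mod 2 = 0+0+0+0+0+0+0+0+1+0+1 mod 2 = 0
  c[1] = d·G[:,1] = (00100100101)·(10110110011) mod 2 = 0+0+1+0+0+1+0+0+0+0+1 mod 2 = 1
  c[2] = d·G[:,2] = (00100100101)·(10000000000) mod 2 = 0+0+0+0+0+0+0+0+0+0+0 mod 2 = 0
  c[3] = d·G[:,3] = (00100100101)·(01110001111) mod 2 = 0+0+1+0+0+0+0+0+1+0+1 mod 2 = 1
  c[4] = d·G[:,4] = (00100100101)·(01000000000) mod 2 = 0+0+0+0+0+0+0+0+0+0+0 mod 2 = 0
  c[5] = d·G[:,5] = (00100100101)·(00100000000) mod 2 = 0+0+1+0+0+0+0+0+0+0+0 mod 2 = 1
  c[6] = d·G[:,6] = (00100100101)·(00010000000) mod 2 = 0+0+0+0+0+0+0+0+0+0+0 mod 2 = 0
  c[7] = d·G[:,7] = (00100100101)·(00001111111) mod 2 = 0+0+0+0+0+1+0+0+1+0+1 mod 2 = 1
  c[8] = d·G[:,8] = (00100100101)·(00001000000) mod 2 = 0+0+0+0+0+0+0+0+0+0+0 mod 2 = 0
  c[9] = d·G[:,9] = (00100100101)·(00000100000) mod 2 = 0+0+0+0+0+1+0+0+0+0+0 mod 2 = 1
  c[10] = d·G[:,10] = (00100100101)·(00000010000) mod 2 = 0+0+0+0+0+0+0+0+0+0+0 mod 2 = 0
  c[11] = d·G[:,11] = (00100100101)·(00000001000) mod 2 = 0+0+0+0+0+0+0+0+0+0+0 mod 2 = 0
  c[12] = d·G[:,12] = (00100100101)·(00000000100) mod 2 = 0+0+0+0+0+0+0+0+1+0+0 mod 2 = 1
  c[13] = d·G[:,13] = (00100100101)·(00000000010) mod 2 = 0+0+0+0+0+0+0+0+0+0+0 mod 2 = 0
  c[14] = d·G[:,14] = (00100100101)·(00000000001) mod 2 = 0+0+0+0+0+0+0+0+0+0+1 mod 2 = 1
Codeword = 010101010100101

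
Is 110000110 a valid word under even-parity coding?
Sum of all bits: 1+1+0+0+0+0+1+1+0 = 4; 4 mod 2 = 0. Result is 0 → valid parity.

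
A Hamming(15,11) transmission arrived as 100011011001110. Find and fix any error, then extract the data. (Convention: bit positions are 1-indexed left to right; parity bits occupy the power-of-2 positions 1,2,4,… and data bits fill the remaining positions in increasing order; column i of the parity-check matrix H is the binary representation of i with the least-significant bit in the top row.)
Syndrome s = H · r^T (mod 2), r = 100011011001110:
  s[0] = (101010101010101)·(100011011001110) mod 2 = 1+0+0+0+1+0+0+0+1+0+0+0+1+0+0 mod 2 = 0
  s[1] = (011001100110011)·(100011011001110) mod 2 = 0+0+0+0+0+1+0+0+0+0+0+0+0+1+0 mod 2 = 0
  s[2] = (000111100001111)·(100011011001110) mod 2 = 0+0+0+0+1+1+0+0+0+0+0+1+1+1+0 mod 2 = 1
  s[3] = (000000011111111)·(100011011001110) mod 2 = 0+0+0+0+0+0+0+1+1+0+0+1+1+1+0 mod 2 = 1
Syndrome = 0011
Column 12 of H equals this syndrome → error at bit 12 (1-indexed).
Flip bit 12: 100011011001110 → 100011011000110
Extract data bits at positions {3,5,6,7,9,10,11,12,13,14,15}: 01101000110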